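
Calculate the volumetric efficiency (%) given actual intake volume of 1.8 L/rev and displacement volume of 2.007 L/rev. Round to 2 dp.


eta_v = (V_actual / V_disp) * 100
Ratio = 1.8 / 2.007 = 0.8969
eta_v = 0.8969 * 100 = 89.69%


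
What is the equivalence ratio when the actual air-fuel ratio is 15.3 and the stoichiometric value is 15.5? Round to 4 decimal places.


phi = AFR_stoich / AFR_actual
phi = 15.5 / 15.3 = 1.0131


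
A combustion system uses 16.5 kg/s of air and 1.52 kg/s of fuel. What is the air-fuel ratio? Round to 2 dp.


AFR = m_air / m_fuel
AFR = 16.5 / 1.52 = 10.86


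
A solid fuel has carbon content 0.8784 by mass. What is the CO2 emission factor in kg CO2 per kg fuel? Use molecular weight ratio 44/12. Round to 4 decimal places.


EF = C_frac * (M_CO2 / M_C)
EF = 0.8784 * (44/12)
EF = 0.8784 * 3.666667 = 3.2208 kg_CO2/kg_fuel


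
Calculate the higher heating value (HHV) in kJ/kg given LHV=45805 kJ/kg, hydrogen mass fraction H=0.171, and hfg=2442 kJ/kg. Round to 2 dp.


HHV = LHV + hfg * 9 * H
Water addition = 2442 * 9 * 0.171 = 3758.238 kJ/kg
HHV = 45805 + 3758.238 = 49563.24 kJ/kg


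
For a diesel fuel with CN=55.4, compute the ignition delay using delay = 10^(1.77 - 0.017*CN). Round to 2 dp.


delay = 10^(1.77 - 0.017*CN)
Exponent = 1.77 - 0.017*55.4 = 0.8282
delay = 10^0.8282 = 6.73 ms


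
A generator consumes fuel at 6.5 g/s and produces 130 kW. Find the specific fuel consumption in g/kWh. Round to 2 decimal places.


SFC = (mf / BP) * 3600
Rate = 6.5 / 130 = 0.050000 g/(s*kW)
SFC = 0.050000 * 3600 = 180.00 g/kWh


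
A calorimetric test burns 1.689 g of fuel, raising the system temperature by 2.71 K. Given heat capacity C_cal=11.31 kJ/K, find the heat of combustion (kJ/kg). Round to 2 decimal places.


Hc = C_cal * delta_T / m_fuel
Q_released = 11.31 * 2.71 = 30.6501 kJ
m_fuel = 1.689 g = 1.689/1000 kg = 0.001689 kg
Hc = 30.6501 / 0.001689 = 18146.89 kJ/kg


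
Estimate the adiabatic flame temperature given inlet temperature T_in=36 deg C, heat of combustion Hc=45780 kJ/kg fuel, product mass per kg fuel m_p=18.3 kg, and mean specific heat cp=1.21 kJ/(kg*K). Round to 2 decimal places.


T_ad = T_in + Hc / (m_p * cp)
Denominator = 18.3 * 1.21 = 22.1430
Temperature rise = 45780 / 22.1430 = 2067.47 K
T_ad = 36 + 2067.47 = 2103.47 deg C


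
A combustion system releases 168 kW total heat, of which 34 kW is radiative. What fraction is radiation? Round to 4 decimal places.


f_rad = Q_rad / Q_total
f_rad = 34 / 168 = 0.2024


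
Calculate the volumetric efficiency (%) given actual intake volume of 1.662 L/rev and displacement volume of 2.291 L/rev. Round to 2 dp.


eta_v = (V_actual / V_disp) * 100
Ratio = 1.662 / 2.291 = 0.7254
eta_v = 0.7254 * 100 = 72.54%


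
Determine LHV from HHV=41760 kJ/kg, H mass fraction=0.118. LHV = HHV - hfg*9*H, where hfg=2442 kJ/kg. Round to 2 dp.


LHV = HHV - hfg * 9 * H
Water correction = 2442 * 9 * 0.118 = 2593.404 kJ/kg
LHV = 41760 - 2593.404 = 39166.60 kJ/kg


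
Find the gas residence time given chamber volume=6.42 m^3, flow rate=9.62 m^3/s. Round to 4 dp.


tau = V / Q_flow
tau = 6.42 / 9.62 = 0.6674 s


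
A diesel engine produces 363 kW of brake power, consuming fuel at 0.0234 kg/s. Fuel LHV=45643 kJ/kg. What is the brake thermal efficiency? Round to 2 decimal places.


eta_BTE = (BP / (mf * LHV)) * 100
Denominator = 0.0234 * 45643 = 1068.0462 kW
eta_BTE = (363 / 1068.0462) * 100 = 33.99%


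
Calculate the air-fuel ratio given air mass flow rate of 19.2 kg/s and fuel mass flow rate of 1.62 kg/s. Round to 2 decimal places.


AFR = m_air / m_fuel
AFR = 19.2 / 1.62 = 11.85


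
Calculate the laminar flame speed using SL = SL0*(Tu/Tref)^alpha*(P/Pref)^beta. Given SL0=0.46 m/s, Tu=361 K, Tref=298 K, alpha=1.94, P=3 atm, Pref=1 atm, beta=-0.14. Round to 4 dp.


SL = SL0 * (Tu/Tref)^alpha * (P/Pref)^beta
T ratio = 361/298 = 1.21140940
(T ratio)^alpha = 1.21140940^1.94 = 1.450723
(P/Pref)^beta = 3^(-0.14) = 0.857439
SL = 0.46 * 1.450723 * 0.857439 = 0.5722 m/s


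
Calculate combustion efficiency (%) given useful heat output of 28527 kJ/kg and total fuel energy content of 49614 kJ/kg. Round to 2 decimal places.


Efficiency = (Q_useful / Q_fuel) * 100
Efficiency = (28527 / 49614) * 100
Efficiency = 0.5750 * 100 = 57.50%


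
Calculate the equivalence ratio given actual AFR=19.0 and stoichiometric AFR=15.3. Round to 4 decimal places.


phi = AFR_stoich / AFR_actual
phi = 15.3 / 19.0 = 0.8053


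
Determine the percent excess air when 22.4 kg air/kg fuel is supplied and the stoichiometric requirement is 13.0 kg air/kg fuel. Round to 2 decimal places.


Excess air = actual - stoichiometric = 22.4 - 13.0 = 9.40 kg/kg fuel
Excess air % = (excess / stoich) * 100 = (9.40 / 13.0) * 100 = 72.31%


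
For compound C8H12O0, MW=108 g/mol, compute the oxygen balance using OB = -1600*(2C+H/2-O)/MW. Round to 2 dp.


OB = -1600 * (2C + H/2 - O) / MW
Inner = 2*8 + 12/2 - 0 = 22.00
OB = -1600 * 22.00 / 108 = -325.93%


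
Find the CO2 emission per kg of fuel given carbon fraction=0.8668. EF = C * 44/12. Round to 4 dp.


EF = C_frac * (M_CO2 / M_C)
EF = 0.8668 * (44/12)
EF = 0.8668 * 3.666667 = 3.1783 kg_CO2/kg_fuel


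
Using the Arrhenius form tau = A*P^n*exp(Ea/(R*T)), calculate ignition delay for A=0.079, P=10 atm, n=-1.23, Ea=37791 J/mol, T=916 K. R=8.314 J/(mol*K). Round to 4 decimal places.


tau = A * P^n * exp(Ea/(R*T))
P^n = 10^(-1.23) = 0.05888437
Ea/(R*T) = 37791/(8.314*916) = 4.962299
exp(Ea/(R*T)) = 142.921933
tau = 0.079 * 0.05888437 * 142.921933 = 0.6649 ms


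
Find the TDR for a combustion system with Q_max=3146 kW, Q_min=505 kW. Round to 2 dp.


TDR = Q_max / Q_min
TDR = 3146 / 505 = 6.23


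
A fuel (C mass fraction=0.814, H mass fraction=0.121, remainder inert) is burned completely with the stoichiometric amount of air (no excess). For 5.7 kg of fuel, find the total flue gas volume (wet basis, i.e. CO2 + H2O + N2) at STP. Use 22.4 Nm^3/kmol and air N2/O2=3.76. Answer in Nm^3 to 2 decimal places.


Per kg fuel: CO2 = (C/12 kmol)*22.4 = (0.814/12)*22.4 = 1.51947 Nm^3
Per kg fuel: H2O = (H/2 kmol)*22.4 = (0.121/2)*22.4 = 1.35520 Nm^3
O2 needed per kg fuel = C/12 + H/4 = 0.814/12 + 0.121/4 = 0.09808333 kmol
Per kg fuel: N2 = O2*3.76*22.4 = 0.09808333*3.76*22.4 = 8.26097 Nm^3
Total per kg = 1.51947 + 1.35520 + 8.26097 = 11.13564 Nm^3
Total = 11.13564 * 5.7 = 63.47 Nm^3


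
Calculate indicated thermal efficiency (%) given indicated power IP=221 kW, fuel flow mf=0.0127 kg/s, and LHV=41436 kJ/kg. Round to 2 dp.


eta_ith = (IP / (mf * LHV)) * 100
Denominator = 0.0127 * 41436 = 526.2372 kW
eta_ith = (221 / 526.2372) * 100 = 42.00%


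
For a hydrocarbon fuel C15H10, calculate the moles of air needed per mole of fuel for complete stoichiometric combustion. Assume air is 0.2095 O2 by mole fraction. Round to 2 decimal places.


Balanced combustion: C15H10 + 17.5 O2 -> 15 CO2 + 5 H2O
O2 needed = C + H/4 = 15 + 10/4 = 17.50 moles
Air moles = O2 / 0.2095 = 17.50 / 0.2095 = 83.53 moles air


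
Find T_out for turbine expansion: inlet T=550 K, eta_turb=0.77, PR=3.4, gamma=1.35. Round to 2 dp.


T_out = T_in * (1 - eta * (1 - PR^(-(gamma-1)/gamma)))
Exponent = -(1.35-1)/1.35 = -0.25925926
PR^exp = 3.4^(-0.25925926) = 0.72813041
Factor = 1 - 0.77*(1 - 0.72813041) = 0.79066042
T_out = 550 * 0.79066042 = 434.86 K


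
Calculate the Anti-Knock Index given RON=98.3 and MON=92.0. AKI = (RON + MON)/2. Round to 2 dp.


AKI = (RON + MON) / 2
AKI = (98.3 + 92.0) / 2
AKI = 190.3 / 2 = 95.15


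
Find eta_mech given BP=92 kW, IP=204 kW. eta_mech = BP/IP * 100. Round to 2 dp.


eta_mech = (BP / IP) * 100
Ratio = 92 / 204 = 0.4510
eta_mech = 0.4510 * 100 = 45.10%


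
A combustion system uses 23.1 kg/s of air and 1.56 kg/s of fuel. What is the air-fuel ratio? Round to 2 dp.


AFR = m_air / m_fuel
AFR = 23.1 / 1.56 = 14.81


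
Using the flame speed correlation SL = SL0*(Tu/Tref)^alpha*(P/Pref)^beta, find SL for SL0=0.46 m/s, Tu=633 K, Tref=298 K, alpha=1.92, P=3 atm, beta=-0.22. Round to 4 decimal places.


SL = SL0 * (Tu/Tref)^alpha * (P/Pref)^beta
T ratio = 633/298 = 2.12416107
(T ratio)^alpha = 2.12416107^1.92 = 4.248151
(P/Pref)^beta = 3^(-0.22) = 0.785296
SL = 0.46 * 4.248151 * 0.785296 = 1.5346 m/s


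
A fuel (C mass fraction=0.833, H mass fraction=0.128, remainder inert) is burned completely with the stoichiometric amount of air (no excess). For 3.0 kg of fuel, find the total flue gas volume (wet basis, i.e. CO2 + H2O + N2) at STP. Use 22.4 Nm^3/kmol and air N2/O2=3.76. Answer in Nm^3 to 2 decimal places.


Per kg fuel: CO2 = (C/12 kmol)*22.4 = (0.833/12)*22.4 = 1.55493 Nm^3
Per kg fuel: H2O = (H/2 kmol)*22.4 = (0.128/2)*22.4 = 1.43360 Nm^3
O2 needed per kg fuel = C/12 + H/4 = 0.833/12 + 0.128/4 = 0.10141667 kmol
Per kg fuel: N2 = O2*3.76*22.4 = 0.10141667*3.76*22.4 = 8.54172 Nm^3
Total per kg = 1.55493 + 1.43360 + 8.54172 = 11.53025 Nm^3
Total = 11.53025 * 3.0 = 34.59 Nm^3


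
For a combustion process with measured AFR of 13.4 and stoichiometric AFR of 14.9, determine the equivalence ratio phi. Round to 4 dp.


phi = AFR_stoich / AFR_actual
phi = 14.9 / 13.4 = 1.1119


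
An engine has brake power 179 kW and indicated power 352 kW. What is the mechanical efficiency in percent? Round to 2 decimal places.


eta_mech = (BP / IP) * 100
Ratio = 179 / 352 = 0.5085
eta_mech = 0.5085 * 100 = 50.85%


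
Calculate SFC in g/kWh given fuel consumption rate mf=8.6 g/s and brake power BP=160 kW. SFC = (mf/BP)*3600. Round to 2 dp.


SFC = (mf / BP) * 3600
Rate = 8.6 / 160 = 0.053750 g/(s*kW)
SFC = 0.053750 * 3600 = 193.50 g/kWh


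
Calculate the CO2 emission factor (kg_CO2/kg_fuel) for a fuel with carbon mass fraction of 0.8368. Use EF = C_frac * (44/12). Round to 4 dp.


EF = C_frac * (M_CO2 / M_C)
EF = 0.8368 * (44/12)
EF = 0.8368 * 3.666667 = 3.0683 kg_CO2/kg_fuel


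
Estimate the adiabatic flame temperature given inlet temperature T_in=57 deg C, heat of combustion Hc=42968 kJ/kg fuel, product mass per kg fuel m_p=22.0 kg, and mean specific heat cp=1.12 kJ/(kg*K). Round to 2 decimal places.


T_ad = T_in + Hc / (m_p * cp)
Denominator = 22.0 * 1.12 = 24.6400
Temperature rise = 42968 / 24.6400 = 1743.83 K
T_ad = 57 + 1743.83 = 1800.83 deg C


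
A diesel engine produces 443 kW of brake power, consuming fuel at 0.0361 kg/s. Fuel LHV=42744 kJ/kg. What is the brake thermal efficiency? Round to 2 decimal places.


eta_BTE = (BP / (mf * LHV)) * 100
Denominator = 0.0361 * 42744 = 1543.0584 kW
eta_BTE = (443 / 1543.0584) * 100 = 28.71%


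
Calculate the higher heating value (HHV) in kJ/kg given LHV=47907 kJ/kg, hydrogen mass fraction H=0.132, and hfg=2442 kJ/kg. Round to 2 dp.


HHV = LHV + hfg * 9 * H
Water addition = 2442 * 9 * 0.132 = 2901.096 kJ/kg
HHV = 47907 + 2901.096 = 50808.10 kJ/kg


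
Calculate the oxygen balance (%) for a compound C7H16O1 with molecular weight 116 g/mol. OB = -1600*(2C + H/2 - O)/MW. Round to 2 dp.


OB = -1600 * (2C + H/2 - O) / MW
Inner = 2*7 + 16/2 - 1 = 21.00
OB = -1600 * 21.00 / 116 = -289.66%


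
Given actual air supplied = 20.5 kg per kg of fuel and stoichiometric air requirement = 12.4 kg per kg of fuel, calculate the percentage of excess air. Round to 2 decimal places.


Excess air = actual - stoichiometric = 20.5 - 12.4 = 8.10 kg/kg fuel
Excess air % = (excess / stoich) * 100 = (8.10 / 12.4) * 100 = 65.32%


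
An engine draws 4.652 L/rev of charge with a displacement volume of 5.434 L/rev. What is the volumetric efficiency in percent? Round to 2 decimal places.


eta_v = (V_actual / V_disp) * 100
Ratio = 4.652 / 5.434 = 0.8561
eta_v = 0.8561 * 100 = 85.61%


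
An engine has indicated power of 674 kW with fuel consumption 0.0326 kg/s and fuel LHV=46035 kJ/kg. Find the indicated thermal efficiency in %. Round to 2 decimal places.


eta_ith = (IP / (mf * LHV)) * 100
Denominator = 0.0326 * 46035 = 1500.7410 kW
eta_ith = (674 / 1500.7410) * 100 = 44.91%


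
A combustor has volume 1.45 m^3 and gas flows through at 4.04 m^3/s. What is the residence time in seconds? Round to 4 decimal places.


tau = V / Q_flow
tau = 1.45 / 4.04 = 0.3589 s


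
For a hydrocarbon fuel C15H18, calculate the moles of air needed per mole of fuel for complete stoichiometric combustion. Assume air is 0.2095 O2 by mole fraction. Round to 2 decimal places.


Balanced combustion: C15H18 + 19.5 O2 -> 15 CO2 + 9 H2O
O2 needed = C + H/4 = 15 + 18/4 = 19.50 moles
Air moles = O2 / 0.2095 = 19.50 / 0.2095 = 93.08 moles air


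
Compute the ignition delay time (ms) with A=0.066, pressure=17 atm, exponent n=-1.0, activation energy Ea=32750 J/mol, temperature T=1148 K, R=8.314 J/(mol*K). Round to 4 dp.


tau = A * P^n * exp(Ea/(R*T))
P^n = 17^(-1.0) = 0.05882353
Ea/(R*T) = 32750/(8.314*1148) = 3.431306
exp(Ea/(R*T)) = 30.916981
tau = 0.066 * 0.05882353 * 30.916981 = 0.1200 ms


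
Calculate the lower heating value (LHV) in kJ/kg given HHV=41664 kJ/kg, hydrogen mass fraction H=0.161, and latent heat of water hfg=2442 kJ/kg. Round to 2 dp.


LHV = HHV - hfg * 9 * H
Water correction = 2442 * 9 * 0.161 = 3538.458 kJ/kg
LHV = 41664 - 3538.458 = 38125.54 kJ/kg


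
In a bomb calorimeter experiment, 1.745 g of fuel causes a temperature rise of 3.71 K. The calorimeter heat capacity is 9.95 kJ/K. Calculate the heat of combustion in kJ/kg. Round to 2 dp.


Hc = C_cal * delta_T / m_fuel
Q_released = 9.95 * 3.71 = 36.9145 kJ
m_fuel = 1.745 g = 1.745/1000 kg = 0.001745 kg
Hc = 36.9145 / 0.001745 = 21154.44 kJ/kg


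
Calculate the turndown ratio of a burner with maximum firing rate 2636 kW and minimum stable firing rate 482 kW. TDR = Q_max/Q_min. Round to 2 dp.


TDR = Q_max / Q_min
TDR = 2636 / 482 = 5.47


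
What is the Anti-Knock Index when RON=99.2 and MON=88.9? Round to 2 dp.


AKI = (RON + MON) / 2
AKI = (99.2 + 88.9) / 2
AKI = 188.1 / 2 = 94.05


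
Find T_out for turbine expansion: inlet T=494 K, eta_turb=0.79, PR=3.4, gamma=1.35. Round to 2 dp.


T_out = T_in * (1 - eta * (1 - PR^(-(gamma-1)/gamma)))
Exponent = -(1.35-1)/1.35 = -0.25925926
PR^exp = 3.4^(-0.25925926) = 0.72813041
Factor = 1 - 0.79*(1 - 0.72813041) = 0.78522302
T_out = 494 * 0.78522302 = 387.90 K


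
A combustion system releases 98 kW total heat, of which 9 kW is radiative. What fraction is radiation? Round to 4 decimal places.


f_rad = Q_rad / Q_total
f_rad = 9 / 98 = 0.0918


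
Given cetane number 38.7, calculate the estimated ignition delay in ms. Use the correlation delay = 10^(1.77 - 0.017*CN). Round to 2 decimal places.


delay = 10^(1.77 - 0.017*CN)
Exponent = 1.77 - 0.017*38.7 = 1.1121
delay = 10^1.1121 = 12.94 ms


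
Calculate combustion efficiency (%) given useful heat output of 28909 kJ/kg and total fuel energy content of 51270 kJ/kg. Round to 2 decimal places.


Efficiency = (Q_useful / Q_fuel) * 100
Efficiency = (28909 / 51270) * 100
Efficiency = 0.5639 * 100 = 56.39%


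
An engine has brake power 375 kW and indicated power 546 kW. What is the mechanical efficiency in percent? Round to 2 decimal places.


eta_mech = (BP / IP) * 100
Ratio = 375 / 546 = 0.6868
eta_mech = 0.6868 * 100 = 68.68%


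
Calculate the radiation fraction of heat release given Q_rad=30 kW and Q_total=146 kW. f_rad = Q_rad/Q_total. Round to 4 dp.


f_rad = Q_rad / Q_total
f_rad = 30 / 146 = 0.2055


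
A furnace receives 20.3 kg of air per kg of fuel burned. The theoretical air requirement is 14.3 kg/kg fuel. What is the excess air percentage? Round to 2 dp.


Excess air = actual - stoichiometric = 20.3 - 14.3 = 6.00 kg/kg fuel
Excess air % = (excess / stoich) * 100 = (6.00 / 14.3) * 100 = 41.96%


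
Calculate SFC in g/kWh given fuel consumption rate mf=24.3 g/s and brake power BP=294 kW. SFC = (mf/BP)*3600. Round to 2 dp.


SFC = (mf / BP) * 3600
Rate = 24.3 / 294 = 0.082653 g/(s*kW)
SFC = 0.082653 * 3600 = 297.55 g/kWh


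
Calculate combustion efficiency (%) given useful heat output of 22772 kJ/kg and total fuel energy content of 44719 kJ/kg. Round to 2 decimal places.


Efficiency = (Q_useful / Q_fuel) * 100
Efficiency = (22772 / 44719) * 100
Efficiency = 0.5092 * 100 = 50.92%


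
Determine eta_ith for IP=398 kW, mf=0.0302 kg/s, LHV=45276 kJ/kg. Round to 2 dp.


eta_ith = (IP / (mf * LHV)) * 100
Denominator = 0.0302 * 45276 = 1367.3352 kW
eta_ith = (398 / 1367.3352) * 100 = 29.11%


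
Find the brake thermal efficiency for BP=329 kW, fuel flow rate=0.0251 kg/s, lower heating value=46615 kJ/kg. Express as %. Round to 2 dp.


eta_BTE = (BP / (mf * LHV)) * 100
Denominator = 0.0251 * 46615 = 1170.0365 kW
eta_BTE = (329 / 1170.0365) * 100 = 28.12%


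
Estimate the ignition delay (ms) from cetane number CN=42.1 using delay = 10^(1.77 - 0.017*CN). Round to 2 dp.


delay = 10^(1.77 - 0.017*CN)
Exponent = 1.77 - 0.017*42.1 = 1.0543
delay = 10^1.0543 = 11.33 ms


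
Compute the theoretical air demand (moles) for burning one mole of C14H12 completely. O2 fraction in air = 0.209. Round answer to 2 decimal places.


Balanced combustion: C14H12 + 17 O2 -> 14 CO2 + 6 H2O
O2 needed = C + H/4 = 14 + 12/4 = 17.00 moles
Air moles = O2 / 0.209 = 17.00 / 0.209 = 81.34 moles air


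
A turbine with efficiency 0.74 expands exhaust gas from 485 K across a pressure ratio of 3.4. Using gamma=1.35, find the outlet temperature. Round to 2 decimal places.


T_out = T_in * (1 - eta * (1 - PR^(-(gamma-1)/gamma)))
Exponent = -(1.35-1)/1.35 = -0.25925926
PR^exp = 3.4^(-0.25925926) = 0.72813041
Factor = 1 - 0.74*(1 - 0.72813041) = 0.79881650
T_out = 485 * 0.79881650 = 387.43 K


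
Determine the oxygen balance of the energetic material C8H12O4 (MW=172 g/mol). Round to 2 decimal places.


OB = -1600 * (2C + H/2 - O) / MW
Inner = 2*8 + 12/2 - 4 = 18.00
OB = -1600 * 18.00 / 172 = -167.44%


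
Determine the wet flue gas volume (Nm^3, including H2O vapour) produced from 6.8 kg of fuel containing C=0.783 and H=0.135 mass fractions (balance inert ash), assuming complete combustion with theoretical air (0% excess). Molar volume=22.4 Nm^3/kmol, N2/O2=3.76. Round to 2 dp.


Per kg fuel: CO2 = (C/12 kmol)*22.4 = (0.783/12)*22.4 = 1.46160 Nm^3
Per kg fuel: H2O = (H/2 kmol)*22.4 = (0.135/2)*22.4 = 1.51200 Nm^3
O2 needed per kg fuel = C/12 + H/4 = 0.783/12 + 0.135/4 = 0.09900000 kmol
Per kg fuel: N2 = O2*3.76*22.4 = 0.09900000*3.76*22.4 = 8.33818 Nm^3
Total per kg = 1.46160 + 1.51200 + 8.33818 = 11.31178 Nm^3
Total = 11.31178 * 6.8 = 76.92 Nm^3


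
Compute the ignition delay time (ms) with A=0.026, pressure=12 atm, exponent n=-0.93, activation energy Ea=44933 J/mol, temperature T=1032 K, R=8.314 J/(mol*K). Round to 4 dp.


tau = A * P^n * exp(Ea/(R*T))
P^n = 12^(-0.93) = 0.09916569
Ea/(R*T) = 44933/(8.314*1032) = 5.236917
exp(Ea/(R*T)) = 188.089345
tau = 0.026 * 0.09916569 * 188.089345 = 0.4850 ms


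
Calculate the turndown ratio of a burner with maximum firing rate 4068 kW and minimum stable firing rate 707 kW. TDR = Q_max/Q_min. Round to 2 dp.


TDR = Q_max / Q_min
TDR = 4068 / 707 = 5.75


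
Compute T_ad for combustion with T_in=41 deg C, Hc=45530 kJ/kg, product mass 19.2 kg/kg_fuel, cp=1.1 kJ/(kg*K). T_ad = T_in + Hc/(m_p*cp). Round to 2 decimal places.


T_ad = T_in + Hc / (m_p * cp)
Denominator = 19.2 * 1.1 = 21.1200
Temperature rise = 45530 / 21.1200 = 2155.78 K
T_ad = 41 + 2155.78 = 2196.78 deg C


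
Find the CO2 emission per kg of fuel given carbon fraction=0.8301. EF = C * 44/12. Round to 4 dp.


EF = C_frac * (M_CO2 / M_C)
EF = 0.8301 * (44/12)
EF = 0.8301 * 3.666667 = 3.0437 kg_CO2/kg_fuel


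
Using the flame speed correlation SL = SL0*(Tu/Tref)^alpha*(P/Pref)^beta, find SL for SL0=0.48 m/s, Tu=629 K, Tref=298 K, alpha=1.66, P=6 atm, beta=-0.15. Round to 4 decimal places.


SL = SL0 * (Tu/Tref)^alpha * (P/Pref)^beta
T ratio = 629/298 = 2.11073826
(T ratio)^alpha = 2.11073826^1.66 = 3.455899
(P/Pref)^beta = 6^(-0.15) = 0.764324
SL = 0.48 * 3.455899 * 0.764324 = 1.2679 m/s


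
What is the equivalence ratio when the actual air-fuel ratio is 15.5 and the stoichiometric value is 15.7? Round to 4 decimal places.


phi = AFR_stoich / AFR_actual
phi = 15.7 / 15.5 = 1.0129


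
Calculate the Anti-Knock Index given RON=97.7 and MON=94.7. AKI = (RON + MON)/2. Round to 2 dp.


AKI = (RON + MON) / 2
AKI = (97.7 + 94.7) / 2
AKI = 192.4 / 2 = 96.20


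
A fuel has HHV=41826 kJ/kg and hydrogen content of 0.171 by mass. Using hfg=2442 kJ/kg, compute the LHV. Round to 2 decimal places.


LHV = HHV - hfg * 9 * H
Water correction = 2442 * 9 * 0.171 = 3758.238 kJ/kg
LHV = 41826 - 3758.238 = 38067.76 kJ/kg


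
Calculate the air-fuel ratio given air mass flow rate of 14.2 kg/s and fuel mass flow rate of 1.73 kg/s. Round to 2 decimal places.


AFR = m_air / m_fuel
AFR = 14.2 / 1.73 = 8.21


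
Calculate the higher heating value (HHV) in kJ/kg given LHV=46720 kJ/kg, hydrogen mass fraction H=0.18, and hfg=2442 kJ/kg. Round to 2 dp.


HHV = LHV + hfg * 9 * H
Water addition = 2442 * 9 * 0.18 = 3956.040 kJ/kg
HHV = 46720 + 3956.040 = 50676.04 kJ/kg


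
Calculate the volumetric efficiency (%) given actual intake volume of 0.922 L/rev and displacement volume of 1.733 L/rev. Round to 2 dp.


eta_v = (V_actual / V_disp) * 100
Ratio = 0.922 / 1.733 = 0.5320
eta_v = 0.5320 * 100 = 53.20%


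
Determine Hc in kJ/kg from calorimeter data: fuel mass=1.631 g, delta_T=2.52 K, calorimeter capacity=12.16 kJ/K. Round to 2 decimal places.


Hc = C_cal * delta_T / m_fuel
Q_released = 12.16 * 2.52 = 30.6432 kJ
m_fuel = 1.631 g = 1.631/1000 kg = 0.001631 kg
Hc = 30.6432 / 0.001631 = 18787.98 kJ/kg


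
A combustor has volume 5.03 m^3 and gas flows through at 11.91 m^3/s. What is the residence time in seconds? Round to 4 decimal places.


tau = V / Q_flow
tau = 5.03 / 11.91 = 0.4223 s


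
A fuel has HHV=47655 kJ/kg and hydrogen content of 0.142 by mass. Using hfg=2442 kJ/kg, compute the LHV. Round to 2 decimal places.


LHV = HHV - hfg * 9 * H
Water correction = 2442 * 9 * 0.142 = 3120.876 kJ/kg
LHV = 47655 - 3120.876 = 44534.12 kJ/kg


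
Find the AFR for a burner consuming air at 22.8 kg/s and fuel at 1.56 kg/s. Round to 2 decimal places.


AFR = m_air / m_fuel
AFR = 22.8 / 1.56 = 14.62


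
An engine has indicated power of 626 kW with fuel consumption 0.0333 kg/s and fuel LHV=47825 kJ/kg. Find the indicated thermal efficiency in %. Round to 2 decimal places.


eta_ith = (IP / (mf * LHV)) * 100
Denominator = 0.0333 * 47825 = 1592.5725 kW
eta_ith = (626 / 1592.5725) * 100 = 39.31%


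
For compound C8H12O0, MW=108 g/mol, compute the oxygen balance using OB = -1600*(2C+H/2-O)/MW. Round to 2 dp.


OB = -1600 * (2C + H/2 - O) / MW
Inner = 2*8 + 12/2 - 0 = 22.00
OB = -1600 * 22.00 / 108 = -325.93%


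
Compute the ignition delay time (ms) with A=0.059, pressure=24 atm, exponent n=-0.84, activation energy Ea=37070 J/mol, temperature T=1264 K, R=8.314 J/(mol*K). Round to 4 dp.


tau = A * P^n * exp(Ea/(R*T))
P^n = 24^(-0.84) = 0.06928234
Ea/(R*T) = 37070/(8.314*1264) = 3.527488
exp(Ea/(R*T)) = 34.038341
tau = 0.059 * 0.06928234 * 34.038341 = 0.1391 ms


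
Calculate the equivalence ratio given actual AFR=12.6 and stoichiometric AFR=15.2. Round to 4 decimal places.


phi = AFR_stoich / AFR_actual
phi = 15.2 / 12.6 = 1.2063


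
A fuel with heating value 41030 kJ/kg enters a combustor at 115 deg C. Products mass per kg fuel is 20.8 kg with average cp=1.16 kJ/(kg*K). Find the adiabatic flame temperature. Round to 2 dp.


T_ad = T_in + Hc / (m_p * cp)
Denominator = 20.8 * 1.16 = 24.1280
Temperature rise = 41030 / 24.1280 = 1700.51 K
T_ad = 115 + 1700.51 = 1815.51 deg C


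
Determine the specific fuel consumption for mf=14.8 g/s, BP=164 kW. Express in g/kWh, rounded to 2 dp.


SFC = (mf / BP) * 3600
Rate = 14.8 / 164 = 0.090244 g/(s*kW)
SFC = 0.090244 * 3600 = 324.88 g/kWh


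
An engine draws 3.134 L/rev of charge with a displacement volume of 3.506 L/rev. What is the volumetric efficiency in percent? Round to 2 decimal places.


eta_v = (V_actual / V_disp) * 100
Ratio = 3.134 / 3.506 = 0.8939
eta_v = 0.8939 * 100 = 89.39%


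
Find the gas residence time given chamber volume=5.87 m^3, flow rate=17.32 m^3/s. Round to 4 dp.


tau = V / Q_flow
tau = 5.87 / 17.32 = 0.3389 s


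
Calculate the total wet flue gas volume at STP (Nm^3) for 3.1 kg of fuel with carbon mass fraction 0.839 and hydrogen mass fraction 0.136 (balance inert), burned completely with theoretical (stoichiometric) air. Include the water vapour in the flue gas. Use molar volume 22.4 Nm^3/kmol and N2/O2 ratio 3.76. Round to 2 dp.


Per kg fuel: CO2 = (C/12 kmol)*22.4 = (0.839/12)*22.4 = 1.56613 Nm^3
Per kg fuel: H2O = (H/2 kmol)*22.4 = (0.136/2)*22.4 = 1.52320 Nm^3
O2 needed per kg fuel = C/12 + H/4 = 0.839/12 + 0.136/4 = 0.10391667 kmol
Per kg fuel: N2 = O2*3.76*22.4 = 0.10391667*3.76*22.4 = 8.75228 Nm^3
Total per kg = 1.56613 + 1.52320 + 8.75228 = 11.84161 Nm^3
Total = 11.84161 * 3.1 = 36.71 Nm^3


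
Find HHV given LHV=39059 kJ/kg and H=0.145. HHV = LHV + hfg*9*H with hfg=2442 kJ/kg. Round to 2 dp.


HHV = LHV + hfg * 9 * H
Water addition = 2442 * 9 * 0.145 = 3186.810 kJ/kg
HHV = 39059 + 3186.810 = 42245.81 kJ/kg


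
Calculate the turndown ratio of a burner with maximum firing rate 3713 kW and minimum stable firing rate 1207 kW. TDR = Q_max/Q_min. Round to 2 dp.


TDR = Q_max / Q_min
TDR = 3713 / 1207 = 3.08


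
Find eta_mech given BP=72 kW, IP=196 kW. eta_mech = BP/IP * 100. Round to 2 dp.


eta_mech = (BP / IP) * 100
Ratio = 72 / 196 = 0.3673
eta_mech = 0.3673 * 100 = 36.73%


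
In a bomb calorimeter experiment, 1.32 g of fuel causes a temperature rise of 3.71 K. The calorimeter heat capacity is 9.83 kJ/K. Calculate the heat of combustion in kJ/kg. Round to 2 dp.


Hc = C_cal * delta_T / m_fuel
Q_released = 9.83 * 3.71 = 36.4693 kJ
m_fuel = 1.32 g = 1.32/1000 kg = 0.001320 kg
Hc = 36.4693 / 0.001320 = 27628.26 kJ/kg


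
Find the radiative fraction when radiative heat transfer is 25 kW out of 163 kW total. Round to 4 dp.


f_rad = Q_rad / Q_total
f_rad = 25 / 163 = 0.1534


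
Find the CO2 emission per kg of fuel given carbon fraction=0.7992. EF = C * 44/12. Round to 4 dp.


EF = C_frac * (M_CO2 / M_C)
EF = 0.7992 * (44/12)
EF = 0.7992 * 3.666667 = 2.9304 kg_CO2/kg_fuel


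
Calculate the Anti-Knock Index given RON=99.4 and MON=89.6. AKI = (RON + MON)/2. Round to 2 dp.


AKI = (RON + MON) / 2
AKI = (99.4 + 89.6) / 2
AKI = 189.0 / 2 = 94.50


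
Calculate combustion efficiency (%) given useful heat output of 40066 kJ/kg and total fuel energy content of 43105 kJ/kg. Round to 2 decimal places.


Efficiency = (Q_useful / Q_fuel) * 100
Efficiency = (40066 / 43105) * 100
Efficiency = 0.9295 * 100 = 92.95%


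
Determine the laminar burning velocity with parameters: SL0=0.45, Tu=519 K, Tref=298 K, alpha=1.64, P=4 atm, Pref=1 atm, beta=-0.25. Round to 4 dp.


SL = SL0 * (Tu/Tref)^alpha * (P/Pref)^beta
T ratio = 519/298 = 1.74161074
(T ratio)^alpha = 1.74161074^1.64 = 2.484047
(P/Pref)^beta = 4^(-0.25) = 0.707107
SL = 0.45 * 2.484047 * 0.707107 = 0.7904 m/s


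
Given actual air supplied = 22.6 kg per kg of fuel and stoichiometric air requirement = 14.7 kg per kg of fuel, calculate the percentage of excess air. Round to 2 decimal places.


Excess air = actual - stoichiometric = 22.6 - 14.7 = 7.90 kg/kg fuel
Excess air % = (excess / stoich) * 100 = (7.90 / 14.7) * 100 = 53.74%


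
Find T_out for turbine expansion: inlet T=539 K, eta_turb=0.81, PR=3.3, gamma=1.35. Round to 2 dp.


T_out = T_in * (1 - eta * (1 - PR^(-(gamma-1)/gamma)))
Exponent = -(1.35-1)/1.35 = -0.25925926
PR^exp = 3.3^(-0.25925926) = 0.73378775
Factor = 1 - 0.81*(1 - 0.73378775) = 0.78436808
T_out = 539 * 0.78436808 = 422.77 K


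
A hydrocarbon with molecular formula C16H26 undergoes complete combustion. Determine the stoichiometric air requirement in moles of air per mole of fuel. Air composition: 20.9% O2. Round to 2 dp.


Balanced combustion: C16H26 + 22.5 O2 -> 16 CO2 + 13 H2O
O2 needed = C + H/4 = 16 + 26/4 = 22.50 moles
Air moles = O2 / 0.209 = 22.50 / 0.209 = 107.66 moles air


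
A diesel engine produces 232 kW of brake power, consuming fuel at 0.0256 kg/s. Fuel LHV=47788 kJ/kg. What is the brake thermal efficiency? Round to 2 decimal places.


eta_BTE = (BP / (mf * LHV)) * 100
Denominator = 0.0256 * 47788 = 1223.3728 kW
eta_BTE = (232 / 1223.3728) * 100 = 18.96%


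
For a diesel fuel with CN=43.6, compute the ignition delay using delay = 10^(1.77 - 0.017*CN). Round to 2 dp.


delay = 10^(1.77 - 0.017*CN)
Exponent = 1.77 - 0.017*43.6 = 1.0288
delay = 10^1.0288 = 10.69 ms


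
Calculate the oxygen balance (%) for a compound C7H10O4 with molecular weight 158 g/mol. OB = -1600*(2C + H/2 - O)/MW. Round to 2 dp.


OB = -1600 * (2C + H/2 - O) / MW
Inner = 2*7 + 10/2 - 4 = 15.00
OB = -1600 * 15.00 / 158 = -151.90%


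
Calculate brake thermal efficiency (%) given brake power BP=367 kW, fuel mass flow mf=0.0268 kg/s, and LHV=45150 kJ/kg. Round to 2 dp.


eta_BTE = (BP / (mf * LHV)) * 100
Denominator = 0.0268 * 45150 = 1210.0200 kW
eta_BTE = (367 / 1210.0200) * 100 = 30.33%


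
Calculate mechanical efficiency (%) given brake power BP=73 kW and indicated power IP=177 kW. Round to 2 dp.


eta_mech = (BP / IP) * 100
Ratio = 73 / 177 = 0.4124
eta_mech = 0.4124 * 100 = 41.24%


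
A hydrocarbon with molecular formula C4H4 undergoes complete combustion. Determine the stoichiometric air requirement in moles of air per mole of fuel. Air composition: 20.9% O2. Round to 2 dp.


Balanced combustion: C4H4 + 5 O2 -> 4 CO2 + 2 H2O
O2 needed = C + H/4 = 4 + 4/4 = 5.00 moles
Air moles = O2 / 0.209 = 5.00 / 0.209 = 23.92 moles air


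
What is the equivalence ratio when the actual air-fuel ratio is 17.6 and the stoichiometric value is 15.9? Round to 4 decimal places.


phi = AFR_stoich / AFR_actual
phi = 15.9 / 17.6 = 0.9034


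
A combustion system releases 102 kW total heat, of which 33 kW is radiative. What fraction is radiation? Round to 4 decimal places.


f_rad = Q_rad / Q_total
f_rad = 33 / 102 = 0.3235


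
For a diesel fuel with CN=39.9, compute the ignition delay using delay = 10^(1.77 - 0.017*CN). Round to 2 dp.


delay = 10^(1.77 - 0.017*CN)
Exponent = 1.77 - 0.017*39.9 = 1.0917
delay = 10^1.0917 = 12.35 ms


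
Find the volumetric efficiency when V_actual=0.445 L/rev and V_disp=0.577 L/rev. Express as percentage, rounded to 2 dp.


eta_v = (V_actual / V_disp) * 100
Ratio = 0.445 / 0.577 = 0.7712
eta_v = 0.7712 * 100 = 77.12%


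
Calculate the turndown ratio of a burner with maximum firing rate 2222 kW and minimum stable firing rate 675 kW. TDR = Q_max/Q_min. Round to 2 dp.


TDR = Q_max / Q_min
TDR = 2222 / 675 = 3.29


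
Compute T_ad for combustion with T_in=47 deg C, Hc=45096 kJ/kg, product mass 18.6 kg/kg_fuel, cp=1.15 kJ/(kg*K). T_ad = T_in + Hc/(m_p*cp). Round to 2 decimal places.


T_ad = T_in + Hc / (m_p * cp)
Denominator = 18.6 * 1.15 = 21.3900
Temperature rise = 45096 / 21.3900 = 2108.27 K
T_ad = 47 + 2108.27 = 2155.27 deg C


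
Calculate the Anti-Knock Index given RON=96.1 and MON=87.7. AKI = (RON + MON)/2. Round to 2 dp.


AKI = (RON + MON) / 2
AKI = (96.1 + 87.7) / 2
AKI = 183.8 / 2 = 91.90


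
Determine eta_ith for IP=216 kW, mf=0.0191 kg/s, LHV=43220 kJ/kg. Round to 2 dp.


eta_ith = (IP / (mf * LHV)) * 100
Denominator = 0.0191 * 43220 = 825.5020 kW
eta_ith = (216 / 825.5020) * 100 = 26.17%


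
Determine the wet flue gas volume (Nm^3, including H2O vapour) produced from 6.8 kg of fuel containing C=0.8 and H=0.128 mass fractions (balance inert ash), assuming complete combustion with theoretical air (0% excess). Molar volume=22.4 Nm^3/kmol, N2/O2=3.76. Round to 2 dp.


Per kg fuel: CO2 = (C/12 kmol)*22.4 = (0.8/12)*22.4 = 1.49333 Nm^3
Per kg fuel: H2O = (H/2 kmol)*22.4 = (0.128/2)*22.4 = 1.43360 Nm^3
O2 needed per kg fuel = C/12 + H/4 = 0.8/12 + 0.128/4 = 0.09866667 kmol
Per kg fuel: N2 = O2*3.76*22.4 = 0.09866667*3.76*22.4 = 8.31010 Nm^3
Total per kg = 1.49333 + 1.43360 + 8.31010 = 11.23703 Nm^3
Total = 11.23703 * 6.8 = 76.41 Nm^3


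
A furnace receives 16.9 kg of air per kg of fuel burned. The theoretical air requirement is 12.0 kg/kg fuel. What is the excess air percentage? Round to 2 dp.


Excess air = actual - stoichiometric = 16.9 - 12.0 = 4.90 kg/kg fuel
Excess air % = (excess / stoich) * 100 = (4.90 / 12.0) * 100 = 40.83%


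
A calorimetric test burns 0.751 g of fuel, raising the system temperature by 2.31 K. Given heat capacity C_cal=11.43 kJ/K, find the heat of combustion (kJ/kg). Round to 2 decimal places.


Hc = C_cal * delta_T / m_fuel
Q_released = 11.43 * 2.31 = 26.4033 kJ
m_fuel = 0.751 g = 0.751/1000 kg = 0.000751 kg
Hc = 26.4033 / 0.000751 = 35157.52 kJ/kg


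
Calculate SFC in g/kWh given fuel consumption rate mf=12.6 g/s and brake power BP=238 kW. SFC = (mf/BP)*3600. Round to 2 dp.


SFC = (mf / BP) * 3600
Rate = 12.6 / 238 = 0.052941 g/(s*kW)
SFC = 0.052941 * 3600 = 190.59 g/kWh


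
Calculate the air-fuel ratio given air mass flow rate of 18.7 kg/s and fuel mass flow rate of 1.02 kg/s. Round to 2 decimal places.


AFR = m_air / m_fuel
AFR = 18.7 / 1.02 = 18.33


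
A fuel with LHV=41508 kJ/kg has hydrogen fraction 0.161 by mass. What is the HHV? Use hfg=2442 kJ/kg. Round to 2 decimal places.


HHV = LHV + hfg * 9 * H
Water addition = 2442 * 9 * 0.161 = 3538.458 kJ/kg
HHV = 41508 + 3538.458 = 45046.46 kJ/kg


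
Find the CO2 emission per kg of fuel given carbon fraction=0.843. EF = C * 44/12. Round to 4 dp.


EF = C_frac * (M_CO2 / M_C)
EF = 0.843 * (44/12)
EF = 0.843 * 3.666667 = 3.0910 kg_CO2/kg_fuel


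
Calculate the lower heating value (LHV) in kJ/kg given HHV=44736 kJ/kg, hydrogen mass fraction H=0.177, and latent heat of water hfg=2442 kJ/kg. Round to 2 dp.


LHV = HHV - hfg * 9 * H
Water correction = 2442 * 9 * 0.177 = 3890.106 kJ/kg
LHV = 44736 - 3890.106 = 40845.89 kJ/kg


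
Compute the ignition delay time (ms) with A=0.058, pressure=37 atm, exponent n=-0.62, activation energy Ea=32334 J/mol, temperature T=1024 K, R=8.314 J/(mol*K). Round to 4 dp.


tau = A * P^n * exp(Ea/(R*T))
P^n = 37^(-0.62) = 0.10658962
Ea/(R*T) = 32334/(8.314*1024) = 3.797952
exp(Ea/(R*T)) = 44.609724
tau = 0.058 * 0.10658962 * 44.609724 = 0.2758 ms


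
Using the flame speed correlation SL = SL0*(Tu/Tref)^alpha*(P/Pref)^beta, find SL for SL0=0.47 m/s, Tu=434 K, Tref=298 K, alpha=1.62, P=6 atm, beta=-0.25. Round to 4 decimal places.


SL = SL0 * (Tu/Tref)^alpha * (P/Pref)^beta
T ratio = 434/298 = 1.45637584
(T ratio)^alpha = 1.45637584^1.62 = 1.838667
(P/Pref)^beta = 6^(-0.25) = 0.638943
SL = 0.47 * 1.838667 * 0.638943 = 0.5522 m/s


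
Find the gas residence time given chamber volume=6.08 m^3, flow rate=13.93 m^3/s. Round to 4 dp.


tau = V / Q_flow
tau = 6.08 / 13.93 = 0.4365 s


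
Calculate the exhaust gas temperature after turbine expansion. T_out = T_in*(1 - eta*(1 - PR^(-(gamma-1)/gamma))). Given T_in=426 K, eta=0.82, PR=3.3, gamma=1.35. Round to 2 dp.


T_out = T_in * (1 - eta * (1 - PR^(-(gamma-1)/gamma)))
Exponent = -(1.35-1)/1.35 = -0.25925926
PR^exp = 3.3^(-0.25925926) = 0.73378775
Factor = 1 - 0.82*(1 - 0.73378775) = 0.78170596
T_out = 426 * 0.78170596 = 333.01 K


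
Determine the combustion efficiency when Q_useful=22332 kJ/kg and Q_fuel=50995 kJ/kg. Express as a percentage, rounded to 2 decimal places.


Efficiency = (Q_useful / Q_fuel) * 100
Efficiency = (22332 / 50995) * 100
Efficiency = 0.4379 * 100 = 43.79%


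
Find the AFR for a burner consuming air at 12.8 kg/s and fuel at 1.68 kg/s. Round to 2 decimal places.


AFR = m_air / m_fuel
AFR = 12.8 / 1.68 = 7.62


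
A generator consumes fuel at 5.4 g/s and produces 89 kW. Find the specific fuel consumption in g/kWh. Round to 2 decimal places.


SFC = (mf / BP) * 3600
Rate = 5.4 / 89 = 0.060674 g/(s*kW)
SFC = 0.060674 * 3600 = 218.43 g/kWh


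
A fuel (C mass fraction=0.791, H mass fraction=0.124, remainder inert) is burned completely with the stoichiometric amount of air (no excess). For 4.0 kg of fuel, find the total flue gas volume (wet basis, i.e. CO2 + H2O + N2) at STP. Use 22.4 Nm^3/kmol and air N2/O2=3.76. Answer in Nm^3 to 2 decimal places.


Per kg fuel: CO2 = (C/12 kmol)*22.4 = (0.791/12)*22.4 = 1.47653 Nm^3
Per kg fuel: H2O = (H/2 kmol)*22.4 = (0.124/2)*22.4 = 1.38880 Nm^3
O2 needed per kg fuel = C/12 + H/4 = 0.791/12 + 0.124/4 = 0.09691667 kmol
Per kg fuel: N2 = O2*3.76*22.4 = 0.09691667*3.76*22.4 = 8.16271 Nm^3
Total per kg = 1.47653 + 1.38880 + 8.16271 = 11.02804 Nm^3
Total = 11.02804 * 4.0 = 44.11 Nm^3


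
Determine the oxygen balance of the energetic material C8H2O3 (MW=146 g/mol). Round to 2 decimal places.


OB = -1600 * (2C + H/2 - O) / MW
Inner = 2*8 + 2/2 - 3 = 14.00
OB = -1600 * 14.00 / 146 = -153.42%


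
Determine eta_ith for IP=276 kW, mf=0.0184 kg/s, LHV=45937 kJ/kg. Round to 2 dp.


eta_ith = (IP / (mf * LHV)) * 100
Denominator = 0.0184 * 45937 = 845.2408 kW
eta_ith = (276 / 845.2408) * 100 = 32.65%


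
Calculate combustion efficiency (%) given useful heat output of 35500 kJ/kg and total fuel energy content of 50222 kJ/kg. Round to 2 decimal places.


Efficiency = (Q_useful / Q_fuel) * 100
Efficiency = (35500 / 50222) * 100
Efficiency = 0.7069 * 100 = 70.69%


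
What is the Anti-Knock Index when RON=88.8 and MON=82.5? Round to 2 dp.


AKI = (RON + MON) / 2
AKI = (88.8 + 82.5) / 2
AKI = 171.3 / 2 = 85.65


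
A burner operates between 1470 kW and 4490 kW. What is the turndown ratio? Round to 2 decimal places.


TDR = Q_max / Q_min
TDR = 4490 / 1470 = 3.05


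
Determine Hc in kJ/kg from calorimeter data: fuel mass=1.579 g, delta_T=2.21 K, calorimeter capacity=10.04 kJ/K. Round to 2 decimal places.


Hc = C_cal * delta_T / m_fuel
Q_released = 10.04 * 2.21 = 22.1884 kJ
m_fuel = 1.579 g = 1.579/1000 kg = 0.001579 kg
Hc = 22.1884 / 0.001579 = 14052.18 kJ/kg


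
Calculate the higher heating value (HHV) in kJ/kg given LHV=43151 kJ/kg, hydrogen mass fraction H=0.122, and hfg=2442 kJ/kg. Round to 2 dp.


HHV = LHV + hfg * 9 * H
Water addition = 2442 * 9 * 0.122 = 2681.316 kJ/kg
HHV = 43151 + 2681.316 = 45832.32 kJ/kg


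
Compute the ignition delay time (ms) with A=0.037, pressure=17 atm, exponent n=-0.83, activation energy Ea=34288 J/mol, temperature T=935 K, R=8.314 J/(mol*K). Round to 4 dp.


tau = A * P^n * exp(Ea/(R*T))
P^n = 17^(-0.83) = 0.09521983
Ea/(R*T) = 34288/(8.314*935) = 4.410832
exp(Ea/(R*T)) = 82.337945
tau = 0.037 * 0.09521983 * 82.337945 = 0.2901 ms


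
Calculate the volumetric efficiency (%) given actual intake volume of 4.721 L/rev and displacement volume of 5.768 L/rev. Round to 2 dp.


eta_v = (V_actual / V_disp) * 100
Ratio = 4.721 / 5.768 = 0.8185
eta_v = 0.8185 * 100 = 81.85%


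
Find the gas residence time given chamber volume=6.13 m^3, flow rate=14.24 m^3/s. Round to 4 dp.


tau = V / Q_flow
tau = 6.13 / 14.24 = 0.4305 s


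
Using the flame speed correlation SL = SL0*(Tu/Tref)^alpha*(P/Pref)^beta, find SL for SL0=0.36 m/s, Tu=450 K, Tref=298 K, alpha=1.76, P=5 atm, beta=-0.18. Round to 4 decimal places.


SL = SL0 * (Tu/Tref)^alpha * (P/Pref)^beta
T ratio = 450/298 = 1.51006711
(T ratio)^alpha = 1.51006711^1.76 = 2.065539
(P/Pref)^beta = 5^(-0.18) = 0.748489
SL = 0.36 * 2.065539 * 0.748489 = 0.5566 m/s


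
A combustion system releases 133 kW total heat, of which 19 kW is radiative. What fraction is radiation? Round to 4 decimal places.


f_rad = Q_rad / Q_total
f_rad = 19 / 133 = 0.1429


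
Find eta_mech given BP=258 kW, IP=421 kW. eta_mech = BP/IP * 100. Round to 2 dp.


eta_mech = (BP / IP) * 100
Ratio = 258 / 421 = 0.6128
eta_mech = 0.6128 * 100 = 61.28%
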